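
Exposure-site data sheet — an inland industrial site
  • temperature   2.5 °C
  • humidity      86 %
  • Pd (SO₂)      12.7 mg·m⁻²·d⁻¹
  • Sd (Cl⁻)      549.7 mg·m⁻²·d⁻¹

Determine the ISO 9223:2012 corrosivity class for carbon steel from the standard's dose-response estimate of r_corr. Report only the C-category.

carbon steel: temperature factor f = +0.150·(-7.5) = -1.1250
  sulphur-dioxide contribution → 12.03 μm/a
  chloride contribution → 96.26 μm/a
  ⇒ r_corr(carbon steel) = 108.3 μm/a
ISO 9223 Table 2 (carbon steel): 80 < 108 ≤ 200 μm/a ⇒ C5

C5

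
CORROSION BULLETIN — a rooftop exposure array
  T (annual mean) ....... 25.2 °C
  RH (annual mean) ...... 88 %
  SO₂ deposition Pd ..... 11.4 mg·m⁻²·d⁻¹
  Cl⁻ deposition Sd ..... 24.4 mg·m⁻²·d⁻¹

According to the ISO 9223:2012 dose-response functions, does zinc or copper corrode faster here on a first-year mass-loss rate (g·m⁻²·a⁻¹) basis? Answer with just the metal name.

zinc: f(T) = -0.071·(T−10) [T>10 °C] = -1.0792
  sulphur-dioxide contribution → 0.7328 μm/a
  chloride contribution → 1.861 μm/a
  ⇒ r_corr(zinc) = 2.594 μm/a
  mass loss = 2.594 μm/a × 7.14 g/cm³ = 18.52 g·m⁻²·a⁻¹
copper: T>10 °C ⇒ hinge -0.080·(25.2−10) = -1.2160
  sulphur-dioxide contribution → 0.5319 μm/a
  chloride contribution → 1.983 μm/a
  total first-year rate 2.515 μm/a
  mass loss = 2.515 μm/a × 8.96 g/cm³ = 22.54 g·m⁻²·a⁻¹
Ordering by g·m⁻²·a⁻¹: copper (22.5) > zinc (18.5)

copper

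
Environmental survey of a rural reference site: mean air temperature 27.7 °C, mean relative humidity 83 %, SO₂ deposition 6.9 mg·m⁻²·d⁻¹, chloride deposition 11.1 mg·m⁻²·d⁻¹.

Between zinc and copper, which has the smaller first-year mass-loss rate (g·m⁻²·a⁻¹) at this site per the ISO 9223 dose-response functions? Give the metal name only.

zinc: temperature factor f = -0.071·(17.7) = -1.2567
  sulphur-dioxide contribution → 0.3909 μm/a
  chloride contribution → 1.412 μm/a
  ⇒ r_corr(zinc) = 1.803 μm/a
  mass loss = 1.803 μm/a × 7.14 g/cm³ = 12.87 g·m⁻²·a⁻¹
copper: T>10 °C ⇒ hinge -0.080·(27.7−10) = -1.4160
  sulphur-dioxide contribution → 0.2845 μm/a
  chloride contribution → 1.514 μm/a
  ⇒ r_corr(copper) = 1.798 μm/a
  mass loss = 1.798 μm/a × 8.96 g/cm³ = 16.11 g·m⁻²·a⁻¹
Ordering by g·m⁻²·a⁻¹: copper (16.1) > zinc (12.9)

zinc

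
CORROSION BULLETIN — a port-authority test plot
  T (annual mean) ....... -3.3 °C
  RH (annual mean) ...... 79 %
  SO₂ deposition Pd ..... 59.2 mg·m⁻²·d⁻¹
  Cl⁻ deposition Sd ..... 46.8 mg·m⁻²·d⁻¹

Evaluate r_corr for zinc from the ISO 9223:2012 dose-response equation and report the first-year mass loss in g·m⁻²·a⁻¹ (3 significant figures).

zinc: temperature factor f = +0.038·(-13.3) = -0.5054
  SO₂ term: 0.0129·59.2^0.44·exp(0.046·79-0.5054) = 1.775
  Cl⁻ term: 0.0175·46.8^0.57·exp(0.008·79+0.085·-3.3) = 0.2227
  r_corr = 1.775 + 0.2227 = 1.997 μm/a
Convert to mass loss: 1.997 μm/a × 7.14 g/cm³ = 14.26 g·m⁻²·a⁻¹

r_corr = 14.3 g·m⁻²·a⁻¹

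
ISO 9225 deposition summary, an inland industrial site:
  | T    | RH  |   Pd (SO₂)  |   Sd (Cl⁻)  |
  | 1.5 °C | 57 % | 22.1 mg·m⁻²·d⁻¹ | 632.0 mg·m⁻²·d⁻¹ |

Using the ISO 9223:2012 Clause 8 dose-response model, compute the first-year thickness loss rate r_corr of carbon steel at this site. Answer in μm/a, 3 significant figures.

carbon steel: temperature factor f = +0.150·(-8.5) = -1.2750
  Pd branch = 1.77·Pd^0.52·e^(0.02·RH+f) = 7.734 μm/a
  Cl⁻ term: 0.102·632.0^0.62·exp(0.033·57+0.04·1.5) = 38.73
  r_corr = 7.734 + 38.73 = 46.46 μm/a

r_corr = 46.5 μm/a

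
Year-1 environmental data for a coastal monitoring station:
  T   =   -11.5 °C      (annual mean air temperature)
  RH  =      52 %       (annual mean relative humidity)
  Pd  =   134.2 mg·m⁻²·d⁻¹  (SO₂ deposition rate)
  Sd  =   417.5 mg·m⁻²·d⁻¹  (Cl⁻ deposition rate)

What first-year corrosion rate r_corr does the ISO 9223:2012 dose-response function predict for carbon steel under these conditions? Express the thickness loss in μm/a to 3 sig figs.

r_corr = 17.6 μm/a

carbon steel: temperature factor f = +0.150·(-21.5) = -3.2250
  SO₂ term: 1.77·134.2^0.52·exp(0.02·52-3.2250) = 2.544
  Sd branch = 0.102·Sd^0.62·e^(0.033·RH+0.04·T) = 15.1 μm/a
  r_corr = 2.544 + 15.1 = 17.64 μm/a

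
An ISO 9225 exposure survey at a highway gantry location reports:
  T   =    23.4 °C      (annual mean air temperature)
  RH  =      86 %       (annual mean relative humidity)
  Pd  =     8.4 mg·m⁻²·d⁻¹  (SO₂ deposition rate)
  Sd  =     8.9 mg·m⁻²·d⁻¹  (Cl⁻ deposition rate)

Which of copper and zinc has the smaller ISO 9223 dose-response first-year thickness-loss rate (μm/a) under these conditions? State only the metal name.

zinc

copper: T>10 °C ⇒ hinge -0.080·(23.4−10) = -1.0720
  sulphur-dioxide contribution → 0.5042 μm/a
  chloride contribution → 1.287 μm/a
  ⇒ r_corr(copper) = 1.791 μm/a
zinc: f(T) = -0.071·(T−10) [T>10 °C] = -0.9514
  sulphur-dioxide contribution → 0.664 μm/a
  chloride contribution → 0.8847 μm/a
  total first-year rate 1.549 μm/a
Ordering by μm/a: copper (1.79) > zinc (1.55)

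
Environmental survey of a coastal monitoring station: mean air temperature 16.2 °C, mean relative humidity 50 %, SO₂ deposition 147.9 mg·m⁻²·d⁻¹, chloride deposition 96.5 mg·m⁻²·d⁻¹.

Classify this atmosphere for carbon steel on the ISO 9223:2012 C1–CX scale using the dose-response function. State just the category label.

carbon steel: f(T) = -0.054·(T−10) [T>10 °C] = -0.3348
  Pd branch = 1.77·Pd^0.52·e^(0.02·RH+f) = 46.26 μm/a
  Sd branch = 0.102·Sd^0.62·e^(0.033·RH+0.04·T) = 17.26 μm/a
  sum: 46.26 + 17.26 → r_corr = 63.52 μm/a
Category bounds: 50…80 μm/a bracket r_corr ⇒ C4

C4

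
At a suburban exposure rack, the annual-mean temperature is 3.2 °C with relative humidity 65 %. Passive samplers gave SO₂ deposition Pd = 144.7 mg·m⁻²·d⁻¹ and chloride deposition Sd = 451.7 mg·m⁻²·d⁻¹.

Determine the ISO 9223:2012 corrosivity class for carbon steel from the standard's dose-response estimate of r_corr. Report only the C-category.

carbon steel: T≤10 °C ⇒ hinge +0.150·(3.2−10) = -1.0200
  sulphur-dioxide contribution → 31.12 μm/a
  chloride contribution → 43.83 μm/a
  total first-year rate 74.95 μm/a
Category bounds: 50…80 μm/a bracket r_corr ⇒ C4

C4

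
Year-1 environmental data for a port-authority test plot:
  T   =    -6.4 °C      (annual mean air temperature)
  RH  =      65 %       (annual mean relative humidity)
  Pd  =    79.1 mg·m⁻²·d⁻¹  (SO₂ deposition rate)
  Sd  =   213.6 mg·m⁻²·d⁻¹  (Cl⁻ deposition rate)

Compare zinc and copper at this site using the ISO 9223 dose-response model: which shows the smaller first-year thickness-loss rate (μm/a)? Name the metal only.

copper

zinc: T≤10 °C ⇒ hinge +0.038·(-6.4−10) = -0.6232
  sulphur-dioxide contribution → 0.9412 μm/a
  chloride contribution → 0.3635 μm/a
  ⇒ r_corr(zinc) = 1.305 μm/a
copper: f(T) = +0.126·(T−10) [T≤10 °C] = -2.0664
  sulphur-dioxide contribution → 0.0968 μm/a
  chloride contribution → 0.331 μm/a
  total first-year rate 0.4278 μm/a
Ordering by μm/a: zinc (1.3) > copper (0.428)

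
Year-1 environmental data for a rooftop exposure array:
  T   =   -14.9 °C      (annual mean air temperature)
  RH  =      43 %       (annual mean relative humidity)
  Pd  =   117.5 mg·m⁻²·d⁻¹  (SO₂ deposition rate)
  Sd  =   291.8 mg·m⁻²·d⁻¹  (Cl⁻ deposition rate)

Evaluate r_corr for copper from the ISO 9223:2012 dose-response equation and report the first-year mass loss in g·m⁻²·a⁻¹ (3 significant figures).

r_corr = 1.05 g·m⁻²·a⁻¹

copper: temperature factor f = +0.126·(-24.9) = -3.1374
  SO₂ term: 0.0053·117.5^0.26·exp(0.059·43-3.1374) = 0.01004
  Sd branch = 0.01025·Sd^0.27·e^(0.036·RH+0.049·T) = 0.1075 μm/a
  r_corr = 0.01004 + 0.1075 = 0.1176 μm/a
Convert to mass loss: 0.1176 μm/a × 8.96 g/cm³ = 1.053 g·m⁻²·a⁻¹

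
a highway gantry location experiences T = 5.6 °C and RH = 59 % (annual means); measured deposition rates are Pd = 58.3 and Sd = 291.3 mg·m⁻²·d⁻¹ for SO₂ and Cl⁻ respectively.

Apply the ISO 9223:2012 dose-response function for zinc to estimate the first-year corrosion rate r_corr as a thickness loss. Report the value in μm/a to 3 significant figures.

zinc: T≤10 °C ⇒ hinge +0.038·(5.6−10) = -0.1672
  Pd branch = 0.0129·Pd^0.44·e^(0.046·RH+f) = 0.9852 μm/a
  Sd branch = 0.0175·Sd^0.57·e^(0.008·RH+0.085·T) = 1.147 μm/a
  r_corr = 0.9852 + 1.147 = 2.132 μm/a

r_corr = 2.13 μm/a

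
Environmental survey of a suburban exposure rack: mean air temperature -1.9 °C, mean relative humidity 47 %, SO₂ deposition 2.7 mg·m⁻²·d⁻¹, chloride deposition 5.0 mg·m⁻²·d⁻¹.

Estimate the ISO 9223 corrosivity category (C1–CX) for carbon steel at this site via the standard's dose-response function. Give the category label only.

C2

carbon steel: temperature factor f = +0.150·(-11.9) = -1.7850
  sulphur-dioxide contribution → 1.274 μm/a
  chloride contribution → 1.209 μm/a
  ⇒ r_corr(carbon steel) = 2.484 μm/a
2.48 μm/a falls in (1.3, 25] for carbon steel → category C2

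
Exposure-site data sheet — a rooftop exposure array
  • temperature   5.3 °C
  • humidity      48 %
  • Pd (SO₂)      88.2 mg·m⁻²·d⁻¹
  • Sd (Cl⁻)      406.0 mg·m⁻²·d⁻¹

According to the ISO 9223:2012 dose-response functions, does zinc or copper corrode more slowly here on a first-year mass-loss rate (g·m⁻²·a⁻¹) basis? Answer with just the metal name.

zinc: T≤10 °C ⇒ hinge +0.038·(5.3−10) = -0.1786
  SO₂ term: 0.0129·88.2^0.44·exp(0.046·48-0.1786) = 0.7046
  Sd branch = 0.0175·Sd^0.57·e^(0.008·RH+0.085·T) = 1.237 μm/a
  r_corr = 0.7046 + 1.237 = 1.941 μm/a
  mass loss = 1.941 μm/a × 7.14 g/cm³ = 13.86 g·m⁻²·a⁻¹
copper: temperature factor f = +0.126·(-4.7) = -0.5922
  SO₂ term: 0.0053·88.2^0.26·exp(0.059·48-0.5922) = 0.1595
  Sd branch = 0.01025·Sd^0.27·e^(0.036·RH+0.049·T) = 0.3787 μm/a
  sum: 0.1595 + 0.3787 → r_corr = 0.5382 μm/a
  mass loss = 0.5382 μm/a × 8.96 g/cm³ = 4.822 g·m⁻²·a⁻¹
Ordering by g·m⁻²·a⁻¹: zinc (13.9) > copper (4.82)

copper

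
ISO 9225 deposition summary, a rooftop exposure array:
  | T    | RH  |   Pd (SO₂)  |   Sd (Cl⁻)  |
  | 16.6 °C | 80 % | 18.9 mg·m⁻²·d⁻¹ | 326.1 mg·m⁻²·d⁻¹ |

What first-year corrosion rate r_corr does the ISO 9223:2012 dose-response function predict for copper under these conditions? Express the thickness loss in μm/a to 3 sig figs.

copper: f(T) = -0.080·(T−10) [T>10 °C] = -0.5280
  sulphur-dioxide contribution → 0.7529 μm/a
  chloride contribution → 1.965 μm/a
  ⇒ r_corr(copper) = 2.718 μm/a

r_corr = 2.72 μm/a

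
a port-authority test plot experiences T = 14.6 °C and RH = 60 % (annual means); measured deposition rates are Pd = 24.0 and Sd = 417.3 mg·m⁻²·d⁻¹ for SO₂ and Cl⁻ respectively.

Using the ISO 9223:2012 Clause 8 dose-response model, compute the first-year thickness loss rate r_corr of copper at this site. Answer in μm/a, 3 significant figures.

r_corr = 1.22 μm/a

copper: temperature factor f = -0.080·(4.6) = -0.3680
  Pd branch = 0.0053·Pd^0.26·e^(0.059·RH+f) = 0.2889 μm/a
  Cl⁻ term: 0.01025·417.3^0.27·exp(0.036·60+0.049·14.6) = 0.9269
  r_corr = 0.2889 + 0.9269 = 1.216 μm/a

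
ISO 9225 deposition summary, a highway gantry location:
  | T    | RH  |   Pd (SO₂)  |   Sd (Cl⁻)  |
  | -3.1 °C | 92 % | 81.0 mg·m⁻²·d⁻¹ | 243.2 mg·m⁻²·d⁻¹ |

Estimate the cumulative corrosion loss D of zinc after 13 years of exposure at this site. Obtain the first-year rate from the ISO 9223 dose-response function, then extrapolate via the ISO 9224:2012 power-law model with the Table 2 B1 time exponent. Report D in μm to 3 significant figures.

zinc: f(T) = +0.038·(T−10) [T≤10 °C] = -0.4978
  Pd branch = 0.0129·Pd^0.44·e^(0.046·RH+f) = 3.733 μm/a
  Sd branch = 0.0175·Sd^0.57·e^(0.008·RH+0.085·T) = 0.643 μm/a
  sum: 3.733 + 0.643 → r_corr = 4.376 μm/a
ISO 9224: D(t) = r_corr · t^b with b = 0.813 (zinc, B1)
  D(13) = 4.376 × 13^0.813 = 4.376 × 8.047 = 35.21 μm

D(13) = 35.2 μm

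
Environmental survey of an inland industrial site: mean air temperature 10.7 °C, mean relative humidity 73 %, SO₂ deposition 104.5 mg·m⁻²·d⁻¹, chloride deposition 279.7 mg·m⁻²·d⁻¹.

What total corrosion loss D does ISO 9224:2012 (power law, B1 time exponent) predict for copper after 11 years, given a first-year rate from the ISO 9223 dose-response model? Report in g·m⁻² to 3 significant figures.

D(11) = 104 g·m⁻²

copper: temperature factor f = -0.080·(0.7) = -0.0560
  Pd branch = 0.0053·Pd^0.26·e^(0.059·RH+f) = 1.246 μm/a
  Sd branch = 0.01025·Sd^0.27·e^(0.036·RH+0.049·T) = 1.097 μm/a
  sum: 1.246 + 1.097 → r_corr = 2.343 μm/a
Power-law: D(11) = r_corr · 11^0.667
  D(11) = 2.343 × 11^0.667 = 2.343 × 4.95 = 11.6 μm
  Mass loss = 11.6 μm × 8.96 g/cm³ = 103.9 g·m⁻²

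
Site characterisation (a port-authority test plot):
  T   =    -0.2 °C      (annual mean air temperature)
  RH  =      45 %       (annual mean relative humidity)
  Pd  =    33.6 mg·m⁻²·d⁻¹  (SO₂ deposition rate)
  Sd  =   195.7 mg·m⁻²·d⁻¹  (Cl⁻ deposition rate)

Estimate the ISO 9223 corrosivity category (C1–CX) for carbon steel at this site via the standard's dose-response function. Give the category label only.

C2

carbon steel: f(T) = +0.150·(T−10) [T≤10 °C] = -1.5300
  sulphur-dioxide contribution → 5.862 μm/a
  chloride contribution → 11.77 μm/a
  ⇒ r_corr(carbon steel) = 17.63 μm/a
Category bounds: 1.3…25 μm/a bracket r_corr ⇒ C2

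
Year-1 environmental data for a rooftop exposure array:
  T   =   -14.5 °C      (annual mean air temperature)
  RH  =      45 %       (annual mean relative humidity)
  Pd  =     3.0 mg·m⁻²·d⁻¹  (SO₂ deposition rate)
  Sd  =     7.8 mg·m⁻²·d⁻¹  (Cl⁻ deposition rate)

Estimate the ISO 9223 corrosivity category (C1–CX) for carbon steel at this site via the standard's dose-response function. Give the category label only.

C1

carbon steel: temperature factor f = +0.150·(-24.5) = -3.6750
  SO₂ term: 1.77·3.0^0.52·exp(0.02·45-3.6750) = 0.1954
  Cl⁻ term: 0.102·7.8^0.62·exp(0.033·45+0.04·-14.5) = 0.901
  sum: 0.1954 + 0.901 → r_corr = 1.096 μm/a
1.1 μm/a falls in (0, 1.3] for carbon steel → category C1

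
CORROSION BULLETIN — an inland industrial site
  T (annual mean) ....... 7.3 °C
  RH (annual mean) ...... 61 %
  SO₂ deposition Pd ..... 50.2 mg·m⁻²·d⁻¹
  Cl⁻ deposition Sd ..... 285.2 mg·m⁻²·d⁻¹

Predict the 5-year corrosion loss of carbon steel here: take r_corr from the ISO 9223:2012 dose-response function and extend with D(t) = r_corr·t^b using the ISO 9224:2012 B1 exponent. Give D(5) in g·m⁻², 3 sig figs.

carbon steel: T≤10 °C ⇒ hinge +0.150·(7.3−10) = -0.4050
  Pd branch = 1.77·Pd^0.52·e^(0.02·RH+f) = 30.64 μm/a
  Sd branch = 0.102·Sd^0.62·e^(0.033·RH+0.04·T) = 34.03 μm/a
  r_corr = 30.64 + 34.03 = 64.67 μm/a
ISO 9224: D(t) = r_corr · t^b with b = 0.523 (carbon steel, B1)
  D(5) = 64.67 × 5^0.523 = 64.67 × 2.32 = 150.1 μm
  Mass loss = 150.1 μm × 7.85 g/cm³ = 1178 g·m⁻²

D(5) = 1.18e+03 g·m⁻²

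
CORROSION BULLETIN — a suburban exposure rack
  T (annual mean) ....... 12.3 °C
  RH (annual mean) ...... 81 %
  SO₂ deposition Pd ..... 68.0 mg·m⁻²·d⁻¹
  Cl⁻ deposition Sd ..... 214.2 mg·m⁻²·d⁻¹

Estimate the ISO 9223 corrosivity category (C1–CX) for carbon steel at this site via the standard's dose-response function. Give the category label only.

carbon steel: temperature factor f = -0.054·(2.3) = -0.1242
  Pd branch = 1.77·Pd^0.52·e^(0.02·RH+f) = 70.88 μm/a
  Sd branch = 0.102·Sd^0.62·e^(0.033·RH+0.04·T) = 67.34 μm/a
  sum: 70.88 + 67.34 → r_corr = 138.2 μm/a
ISO 9223 Table 2 (carbon steel): 80 < 138 ≤ 200 μm/a ⇒ C5

C5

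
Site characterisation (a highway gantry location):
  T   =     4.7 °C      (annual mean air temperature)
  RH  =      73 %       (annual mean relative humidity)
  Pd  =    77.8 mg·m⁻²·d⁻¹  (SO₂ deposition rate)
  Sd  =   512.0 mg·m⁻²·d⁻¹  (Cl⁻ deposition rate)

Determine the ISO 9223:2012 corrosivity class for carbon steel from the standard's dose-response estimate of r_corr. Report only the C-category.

carbon steel: T≤10 °C ⇒ hinge +0.150·(4.7−10) = -0.7950
  sulphur-dioxide contribution → 33.12 μm/a
  chloride contribution → 65.5 μm/a
  total first-year rate 98.62 μm/a
98.6 μm/a falls in (80, 200] for carbon steel → category C5

C5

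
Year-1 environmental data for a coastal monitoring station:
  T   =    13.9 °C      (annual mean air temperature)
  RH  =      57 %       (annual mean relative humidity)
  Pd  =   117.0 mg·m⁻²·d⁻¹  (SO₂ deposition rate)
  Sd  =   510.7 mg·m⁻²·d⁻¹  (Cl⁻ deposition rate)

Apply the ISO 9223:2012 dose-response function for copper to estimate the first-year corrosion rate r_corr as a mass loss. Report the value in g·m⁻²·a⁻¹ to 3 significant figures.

copper: temperature factor f = -0.080·(3.9) = -0.3120
  sulphur-dioxide contribution → 0.3864 μm/a
  chloride contribution → 0.849 μm/a
  total first-year rate 1.235 μm/a
Convert to mass loss: 1.235 μm/a × 8.96 g/cm³ = 11.07 g·m⁻²·a⁻¹

r_corr = 11.1 g·m⁻²·a⁻¹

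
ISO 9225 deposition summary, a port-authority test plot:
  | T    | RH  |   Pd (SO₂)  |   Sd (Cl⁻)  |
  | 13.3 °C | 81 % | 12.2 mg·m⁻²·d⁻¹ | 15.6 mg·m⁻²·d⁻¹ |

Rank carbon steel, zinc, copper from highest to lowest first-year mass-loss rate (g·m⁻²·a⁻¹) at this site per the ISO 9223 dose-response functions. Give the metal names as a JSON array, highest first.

carbon steel: T>10 °C ⇒ hinge -0.054·(13.3−10) = -0.1782
  sulphur-dioxide contribution → 27.48 μm/a
  chloride contribution → 13.81 μm/a
  total first-year rate 41.29 μm/a
  mass loss = 41.29 μm/a × 7.85 g/cm³ = 324.2 g·m⁻²·a⁻¹
zinc: T>10 °C ⇒ hinge -0.071·(13.3−10) = -0.2343
  sulphur-dioxide contribution → 1.274 μm/a
  chloride contribution → 0.496 μm/a
  total first-year rate 1.77 μm/a
  mass loss = 1.77 μm/a × 7.14 g/cm³ = 12.63 g·m⁻²·a⁻¹
copper: f(T) = -0.080·(T−10) [T>10 °C] = -0.2640
  sulphur-dioxide contribution → 0.928 μm/a
  chloride contribution → 0.7626 μm/a
  ⇒ r_corr(copper) = 1.691 μm/a
  mass loss = 1.691 μm/a × 8.96 g/cm³ = 15.15 g·m⁻²·a⁻¹
Ordering by g·m⁻²·a⁻¹: carbon steel (324) > copper (15.1) > zinc (12.6)

["carbon steel", "copper", "zinc"]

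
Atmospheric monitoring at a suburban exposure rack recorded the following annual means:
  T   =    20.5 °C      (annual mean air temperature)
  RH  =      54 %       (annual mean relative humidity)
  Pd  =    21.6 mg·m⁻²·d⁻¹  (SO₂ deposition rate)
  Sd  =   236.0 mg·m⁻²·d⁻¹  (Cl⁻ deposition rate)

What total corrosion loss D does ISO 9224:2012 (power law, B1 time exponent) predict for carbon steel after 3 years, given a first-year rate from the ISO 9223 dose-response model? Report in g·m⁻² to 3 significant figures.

D(3) = 772 g·m⁻²

carbon steel: temperature factor f = -0.054·(10.5) = -0.5670
  Pd branch = 1.77·Pd^0.52·e^(0.02·RH+f) = 14.61 μm/a
  Sd branch = 0.102·Sd^0.62·e^(0.033·RH+0.04·T) = 40.72 μm/a
  r_corr = 14.61 + 40.72 = 55.33 μm/a
ISO 9224: D(t) = r_corr · t^b with b = 0.523 (carbon steel, B1)
  D(3) = 55.33 × 3^0.523 = 55.33 × 1.776 = 98.29 μm
  Mass loss = 98.29 μm × 7.85 g/cm³ = 771.6 g·m⁻²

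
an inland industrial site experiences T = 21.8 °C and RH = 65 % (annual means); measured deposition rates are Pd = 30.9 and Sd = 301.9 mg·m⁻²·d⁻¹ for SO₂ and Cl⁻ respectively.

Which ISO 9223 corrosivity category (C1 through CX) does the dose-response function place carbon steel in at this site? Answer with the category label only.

carbon steel: f(T) = -0.054·(T−10) [T>10 °C] = -0.6372
  sulphur-dioxide contribution → 20.45 μm/a
  chloride contribution → 71.84 μm/a
  total first-year rate 92.29 μm/a
ISO 9223 Table 2 (carbon steel): 80 < 92.3 ≤ 200 μm/a ⇒ C5

C5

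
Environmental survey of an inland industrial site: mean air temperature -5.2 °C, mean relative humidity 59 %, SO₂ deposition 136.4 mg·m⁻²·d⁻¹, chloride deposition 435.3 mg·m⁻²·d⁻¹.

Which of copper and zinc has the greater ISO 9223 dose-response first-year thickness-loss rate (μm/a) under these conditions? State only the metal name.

zinc

copper: T≤10 °C ⇒ hinge +0.126·(-5.2−10) = -1.9152
  sulphur-dioxide contribution → 0.09106 μm/a
  chloride contribution → 0.3428 μm/a
  total first-year rate 0.4338 μm/a
zinc: temperature factor f = +0.038·(-15.2) = -0.5776
  sulphur-dioxide contribution → 0.95 μm/a
  chloride contribution → 0.5757 μm/a
  total first-year rate 1.526 μm/a
Ordering by μm/a: zinc (1.53) > copper (0.434)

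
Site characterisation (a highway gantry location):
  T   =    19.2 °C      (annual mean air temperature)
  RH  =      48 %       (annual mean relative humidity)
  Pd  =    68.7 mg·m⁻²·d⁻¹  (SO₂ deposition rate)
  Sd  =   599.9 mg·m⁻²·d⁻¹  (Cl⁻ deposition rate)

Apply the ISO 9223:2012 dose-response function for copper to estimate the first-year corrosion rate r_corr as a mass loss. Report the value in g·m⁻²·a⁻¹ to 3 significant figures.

r_corr = 8.61 g·m⁻²·a⁻¹

copper: T>10 °C ⇒ hinge -0.080·(19.2−10) = -0.7360
  SO₂ term: 0.0053·68.7^0.26·exp(0.059·48-0.7360) = 0.1295
  Cl⁻ term: 0.01025·599.9^0.27·exp(0.036·48+0.049·19.2) = 0.8315
  sum: 0.1295 + 0.8315 → r_corr = 0.9609 μm/a
Convert to mass loss: 0.9609 μm/a × 8.96 g/cm³ = 8.61 g·m⁻²·a⁻¹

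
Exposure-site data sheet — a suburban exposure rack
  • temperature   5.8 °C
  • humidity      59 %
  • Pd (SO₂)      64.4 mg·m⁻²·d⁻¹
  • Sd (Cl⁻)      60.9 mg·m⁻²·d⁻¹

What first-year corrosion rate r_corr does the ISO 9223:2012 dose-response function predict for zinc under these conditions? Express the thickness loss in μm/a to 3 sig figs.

zinc: T≤10 °C ⇒ hinge +0.038·(5.8−10) = -0.1596
  sulphur-dioxide contribution → 1.037 μm/a
  chloride contribution → 0.4779 μm/a
  total first-year rate 1.515 μm/a

r_corr = 1.52 μm/a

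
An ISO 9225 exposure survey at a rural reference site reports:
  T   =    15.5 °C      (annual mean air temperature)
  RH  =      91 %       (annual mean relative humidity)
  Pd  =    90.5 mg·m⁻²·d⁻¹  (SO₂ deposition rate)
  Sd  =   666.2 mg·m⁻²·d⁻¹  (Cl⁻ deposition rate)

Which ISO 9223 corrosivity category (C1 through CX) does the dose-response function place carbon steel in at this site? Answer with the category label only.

CX

carbon steel: T>10 °C ⇒ hinge -0.054·(15.5−10) = -0.2970
  Pd branch = 1.77·Pd^0.52·e^(0.02·RH+f) = 84.5 μm/a
  Cl⁻ term: 0.102·666.2^0.62·exp(0.033·91+0.04·15.5) = 215.1
  r_corr = 84.5 + 215.1 = 299.6 μm/a
Category bounds: 200…700 μm/a bracket r_corr ⇒ CX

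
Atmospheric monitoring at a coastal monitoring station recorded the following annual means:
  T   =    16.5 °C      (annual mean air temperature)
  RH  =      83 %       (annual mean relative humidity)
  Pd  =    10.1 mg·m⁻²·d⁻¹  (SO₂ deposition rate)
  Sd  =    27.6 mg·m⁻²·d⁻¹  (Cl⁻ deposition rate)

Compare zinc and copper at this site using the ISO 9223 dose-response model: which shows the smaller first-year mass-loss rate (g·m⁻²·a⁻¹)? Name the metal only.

zinc

zinc: f(T) = -0.071·(T−10) [T>10 °C] = -0.4615
  Pd branch = 0.0129·Pd^0.44·e^(0.046·RH+f) = 1.024 μm/a
  Sd branch = 0.0175·Sd^0.57·e^(0.008·RH+0.085·T) = 0.9159 μm/a
  r_corr = 1.024 + 0.9159 = 1.94 μm/a
  mass loss = 1.94 μm/a × 7.14 g/cm³ = 13.85 g·m⁻²·a⁻¹
copper: T>10 °C ⇒ hinge -0.080·(16.5−10) = -0.5200
  Pd branch = 0.0053·Pd^0.26·e^(0.059·RH+f) = 0.7697 μm/a
  Cl⁻ term: 0.01025·27.6^0.27·exp(0.036·83+0.049·16.5) = 1.118
  sum: 0.7697 + 1.118 → r_corr = 1.888 μm/a
  mass loss = 1.888 μm/a × 8.96 g/cm³ = 16.92 g·m⁻²·a⁻¹
Ordering by g·m⁻²·a⁻¹: copper (16.9) > zinc (13.8)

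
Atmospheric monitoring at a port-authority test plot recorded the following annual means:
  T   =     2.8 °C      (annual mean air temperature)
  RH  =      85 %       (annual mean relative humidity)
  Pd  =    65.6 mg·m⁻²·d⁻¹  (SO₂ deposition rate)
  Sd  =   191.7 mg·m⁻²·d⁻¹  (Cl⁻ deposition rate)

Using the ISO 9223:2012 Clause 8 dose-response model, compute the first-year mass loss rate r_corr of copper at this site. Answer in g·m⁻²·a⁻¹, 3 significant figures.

r_corr = 17.9 g·m⁻²·a⁻¹

copper: temperature factor f = +0.126·(-7.2) = -0.9072
  SO₂ term: 0.0053·65.6^0.26·exp(0.059·85-0.9072) = 0.9565
  Sd branch = 0.01025·Sd^0.27·e^(0.036·RH+0.049·T) = 1.036 μm/a
  r_corr = 0.9565 + 1.036 = 1.993 μm/a
Convert to mass loss: 1.993 μm/a × 8.96 g/cm³ = 17.86 g·m⁻²·a⁻¹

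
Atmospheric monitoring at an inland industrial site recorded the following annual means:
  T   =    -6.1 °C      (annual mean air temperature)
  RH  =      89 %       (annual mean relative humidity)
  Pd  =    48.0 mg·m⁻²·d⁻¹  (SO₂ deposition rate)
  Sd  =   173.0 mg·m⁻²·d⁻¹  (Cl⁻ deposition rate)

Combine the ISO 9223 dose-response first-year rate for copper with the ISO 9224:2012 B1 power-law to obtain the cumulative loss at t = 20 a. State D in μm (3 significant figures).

D(20) = 8.24 μm

copper: f(T) = +0.126·(T−10) [T≤10 °C] = -2.0286
  Pd branch = 0.0053·Pd^0.26·e^(0.059·RH+f) = 0.3638 μm/a
  Cl⁻ term: 0.01025·173.0^0.27·exp(0.036·89+0.049·-6.1) = 0.7528
  sum: 0.3638 + 0.7528 → r_corr = 1.117 μm/a
Power-law: D(20) = r_corr · 20^0.667
  D(20) = 1.117 × 20^0.667 = 1.117 × 7.375 = 8.235 μm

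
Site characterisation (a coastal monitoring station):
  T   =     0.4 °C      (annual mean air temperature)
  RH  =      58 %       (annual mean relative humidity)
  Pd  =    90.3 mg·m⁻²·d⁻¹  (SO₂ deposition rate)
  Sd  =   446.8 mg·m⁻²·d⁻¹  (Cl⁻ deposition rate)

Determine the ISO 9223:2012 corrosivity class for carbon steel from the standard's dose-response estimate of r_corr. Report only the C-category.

C3

carbon steel: T≤10 °C ⇒ hinge +0.150·(0.4−10) = -1.4400
  sulphur-dioxide contribution → 13.91 μm/a
  chloride contribution → 30.89 μm/a
  ⇒ r_corr(carbon steel) = 44.8 μm/a
ISO 9223 Table 2 (carbon steel): 25 < 44.8 ≤ 50 μm/a ⇒ C3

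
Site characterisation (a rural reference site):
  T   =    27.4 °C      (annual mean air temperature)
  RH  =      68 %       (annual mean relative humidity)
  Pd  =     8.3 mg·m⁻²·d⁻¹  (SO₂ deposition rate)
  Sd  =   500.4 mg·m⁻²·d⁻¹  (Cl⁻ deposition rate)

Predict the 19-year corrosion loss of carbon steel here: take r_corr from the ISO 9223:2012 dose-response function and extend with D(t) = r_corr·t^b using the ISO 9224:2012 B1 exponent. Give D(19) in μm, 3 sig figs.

D(19) = 671 μm

carbon steel: T>10 °C ⇒ hinge -0.054·(27.4−10) = -0.9396
  SO₂ term: 1.77·8.3^0.52·exp(0.02·68-0.9396) = 8.1
  Cl⁻ term: 0.102·500.4^0.62·exp(0.033·68+0.04·27.4) = 135.7
  sum: 8.1 + 135.7 → r_corr = 143.8 μm/a
ISO 9224: D(t) = r_corr · t^b with b = 0.523 (carbon steel, B1)
  D(19) = 143.8 × 19^0.523 = 143.8 × 4.664 = 670.9 μm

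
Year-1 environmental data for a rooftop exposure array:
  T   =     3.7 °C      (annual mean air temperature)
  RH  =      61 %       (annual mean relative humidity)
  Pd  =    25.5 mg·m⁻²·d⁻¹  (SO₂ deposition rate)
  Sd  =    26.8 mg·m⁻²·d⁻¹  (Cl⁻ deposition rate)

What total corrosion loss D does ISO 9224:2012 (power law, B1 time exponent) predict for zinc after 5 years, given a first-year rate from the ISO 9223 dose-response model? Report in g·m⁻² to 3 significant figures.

D(5) = 25.2 g·m⁻²

zinc: temperature factor f = +0.038·(-6.3) = -0.2394
  Pd branch = 0.0129·Pd^0.44·e^(0.046·RH+f) = 0.6984 μm/a
  Cl⁻ term: 0.0175·26.8^0.57·exp(0.008·61+0.085·3.7) = 0.2544
  r_corr = 0.6984 + 0.2544 = 0.9529 μm/a
Power-law: D(5) = r_corr · 5^0.813
  D(5) = 0.9529 × 5^0.813 = 0.9529 × 3.701 = 3.526 μm
  Mass loss = 3.526 μm × 7.14 g/cm³ = 25.18 g·m⁻²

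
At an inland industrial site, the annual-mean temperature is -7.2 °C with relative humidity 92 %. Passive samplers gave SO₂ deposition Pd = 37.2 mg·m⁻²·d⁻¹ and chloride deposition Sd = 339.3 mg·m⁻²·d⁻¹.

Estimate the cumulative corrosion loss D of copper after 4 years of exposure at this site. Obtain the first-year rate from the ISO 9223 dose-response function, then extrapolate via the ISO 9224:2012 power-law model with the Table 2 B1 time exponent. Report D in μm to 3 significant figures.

D(4) = 3.29 μm

copper: temperature factor f = +0.126·(-17.2) = -2.1672
  Pd branch = 0.0053·Pd^0.26·e^(0.059·RH+f) = 0.3538 μm/a
  Sd branch = 0.01025·Sd^0.27·e^(0.036·RH+0.049·T) = 0.9531 μm/a
  r_corr = 0.3538 + 0.9531 = 1.307 μm/a
Long-term exponent b (ISO 9224 Table 2, B1) = 0.667
  D(4) = 1.307 × 4^0.667 = 1.307 × 2.521 = 3.295 μm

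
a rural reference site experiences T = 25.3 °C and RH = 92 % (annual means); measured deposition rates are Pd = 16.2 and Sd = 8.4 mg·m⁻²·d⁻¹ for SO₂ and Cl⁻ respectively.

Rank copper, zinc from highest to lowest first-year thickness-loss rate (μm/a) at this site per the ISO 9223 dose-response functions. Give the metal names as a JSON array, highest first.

copper: T>10 °C ⇒ hinge -0.080·(25.3−10) = -1.2240
  Pd branch = 0.0053·Pd^0.26·e^(0.059·RH+f) = 0.732 μm/a
  Sd branch = 0.01025·Sd^0.27·e^(0.036·RH+0.049·T) = 1.726 μm/a
  r_corr = 0.732 + 1.726 = 2.458 μm/a
zinc: temperature factor f = -0.071·(15.3) = -1.0863
  SO₂ term: 0.0129·16.2^0.44·exp(0.046·92-1.0863) = 1.021
  Sd branch = 0.0175·Sd^0.57·e^(0.008·RH+0.085·T) = 1.056 μm/a
  r_corr = 1.021 + 1.056 = 2.076 μm/a
Ordering by μm/a: copper (2.46) > zinc (2.08)

["copper", "zinc"]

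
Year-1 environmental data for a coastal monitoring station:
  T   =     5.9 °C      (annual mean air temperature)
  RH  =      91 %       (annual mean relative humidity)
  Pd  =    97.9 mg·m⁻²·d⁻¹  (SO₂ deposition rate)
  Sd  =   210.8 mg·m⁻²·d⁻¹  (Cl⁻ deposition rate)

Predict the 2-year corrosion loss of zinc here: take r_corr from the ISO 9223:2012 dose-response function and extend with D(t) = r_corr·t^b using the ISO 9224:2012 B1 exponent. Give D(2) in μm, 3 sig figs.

D(2) = 11.8 μm

zinc: temperature factor f = +0.038·(-4.1) = -0.1558
  Pd branch = 0.0129·Pd^0.44·e^(0.046·RH+f) = 5.455 μm/a
  Cl⁻ term: 0.0175·210.8^0.57·exp(0.008·91+0.085·5.9) = 1.264
  sum: 5.455 + 1.264 → r_corr = 6.719 μm/a
ISO 9224: D(t) = r_corr · t^b with b = 0.813 (zinc, B1)
  D(2) = 6.719 × 2^0.813 = 6.719 × 1.757 = 11.8 μm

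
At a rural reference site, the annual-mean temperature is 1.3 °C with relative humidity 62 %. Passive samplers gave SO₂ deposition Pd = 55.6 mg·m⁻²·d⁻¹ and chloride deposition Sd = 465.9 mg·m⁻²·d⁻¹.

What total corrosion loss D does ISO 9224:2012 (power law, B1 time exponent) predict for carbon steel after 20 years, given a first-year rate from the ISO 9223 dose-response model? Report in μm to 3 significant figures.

carbon steel: T≤10 °C ⇒ hinge +0.150·(1.3−10) = -1.3050
  Pd branch = 1.77·Pd^0.52·e^(0.02·RH+f) = 13.4 μm/a
  Cl⁻ term: 0.102·465.9^0.62·exp(0.033·62+0.04·1.3) = 37.51
  r_corr = 13.4 + 37.51 = 50.91 μm/a
Power-law: D(20) = r_corr · 20^0.523
  D(20) = 50.91 × 20^0.523 = 50.91 × 4.791 = 243.9 μm

D(20) = 244 μm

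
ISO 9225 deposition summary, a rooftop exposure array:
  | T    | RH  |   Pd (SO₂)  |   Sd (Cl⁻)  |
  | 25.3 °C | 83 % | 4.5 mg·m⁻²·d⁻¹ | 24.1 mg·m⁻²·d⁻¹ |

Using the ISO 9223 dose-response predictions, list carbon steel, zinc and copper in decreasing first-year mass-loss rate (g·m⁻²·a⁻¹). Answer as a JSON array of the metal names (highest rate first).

["carbon steel", "copper", "zinc"]

carbon steel: temperature factor f = -0.054·(15.3) = -0.8262
  Pd branch = 1.77·Pd^0.52·e^(0.02·RH+f) = 8.908 μm/a
  Cl⁻ term: 0.102·24.1^0.62·exp(0.033·83+0.04·25.3) = 31.22
  r_corr = 8.908 + 31.22 = 40.13 μm/a
  mass loss = 40.13 μm/a × 7.85 g/cm³ = 315 g·m⁻²·a⁻¹
zinc: f(T) = -0.071·(T−10) [T>10 °C] = -1.0863
  SO₂ term: 0.0129·4.5^0.44·exp(0.046·83-1.0863) = 0.384
  Sd branch = 0.0175·Sd^0.57·e^(0.008·RH+0.085·T) = 1.791 μm/a
  r_corr = 0.384 + 1.791 = 2.175 μm/a
  mass loss = 2.175 μm/a × 7.14 g/cm³ = 15.53 g·m⁻²·a⁻¹
copper: T>10 °C ⇒ hinge -0.080·(25.3−10) = -1.2240
  Pd branch = 0.0053·Pd^0.26·e^(0.059·RH+f) = 0.3085 μm/a
  Cl⁻ term: 0.01025·24.1^0.27·exp(0.036·83+0.049·25.3) = 1.659
  sum: 0.3085 + 1.659 → r_corr = 1.968 μm/a
  mass loss = 1.968 μm/a × 8.96 g/cm³ = 17.63 g·m⁻²·a⁻¹
Ordering by g·m⁻²·a⁻¹: carbon steel (315) > copper (17.6) > zinc (15.5)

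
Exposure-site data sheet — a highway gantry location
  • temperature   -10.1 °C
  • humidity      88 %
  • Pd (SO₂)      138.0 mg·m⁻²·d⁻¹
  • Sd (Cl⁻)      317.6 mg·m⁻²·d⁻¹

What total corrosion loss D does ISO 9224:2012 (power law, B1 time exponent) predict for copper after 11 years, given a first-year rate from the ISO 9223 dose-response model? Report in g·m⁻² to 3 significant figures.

copper: temperature factor f = +0.126·(-20.1) = -2.5326
  sulphur-dioxide contribution → 0.2727 μm/a
  chloride contribution → 0.7033 μm/a
  total first-year rate 0.976 μm/a
Power-law: D(11) = r_corr · 11^0.667
  D(11) = 0.976 × 11^0.667 = 0.976 × 4.95 = 4.831 μm
  Mass loss = 4.831 μm × 8.96 g/cm³ = 43.29 g·m⁻²

D(11) = 43.3 g·m⁻²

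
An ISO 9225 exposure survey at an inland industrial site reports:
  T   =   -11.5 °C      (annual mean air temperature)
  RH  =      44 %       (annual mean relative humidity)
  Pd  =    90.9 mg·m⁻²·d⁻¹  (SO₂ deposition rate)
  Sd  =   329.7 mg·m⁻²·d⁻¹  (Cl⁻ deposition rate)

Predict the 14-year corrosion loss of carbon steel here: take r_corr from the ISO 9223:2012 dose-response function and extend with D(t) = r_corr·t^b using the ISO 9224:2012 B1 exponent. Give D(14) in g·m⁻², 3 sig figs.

D(14) = 368 g·m⁻²

carbon steel: T≤10 °C ⇒ hinge +0.150·(-11.5−10) = -3.2250
  Pd branch = 1.77·Pd^0.52·e^(0.02·RH+f) = 1.77 μm/a
  Sd branch = 0.102·Sd^0.62·e^(0.033·RH+0.04·T) = 10.02 μm/a
  sum: 1.77 + 10.02 → r_corr = 11.79 μm/a
Long-term exponent b (ISO 9224 Table 2, B1) = 0.523
  D(14) = 11.79 × 14^0.523 = 11.79 × 3.976 = 46.86 μm
  Mass loss = 46.86 μm × 7.85 g/cm³ = 367.8 g·m⁻²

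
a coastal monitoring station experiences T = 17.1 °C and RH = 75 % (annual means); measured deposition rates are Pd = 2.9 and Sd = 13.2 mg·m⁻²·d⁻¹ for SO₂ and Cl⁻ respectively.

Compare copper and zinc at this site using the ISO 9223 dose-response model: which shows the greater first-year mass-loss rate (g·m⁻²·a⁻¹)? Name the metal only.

copper

copper: T>10 °C ⇒ hinge -0.080·(17.1−10) = -0.5680
  Pd branch = 0.0053·Pd^0.26·e^(0.059·RH+f) = 0.3308 μm/a
  Sd branch = 0.01025·Sd^0.27·e^(0.036·RH+0.049·T) = 0.7076 μm/a
  sum: 0.3308 + 0.7076 → r_corr = 1.038 μm/a
  mass loss = 1.038 μm/a × 8.96 g/cm³ = 9.304 g·m⁻²·a⁻¹
zinc: f(T) = -0.071·(T−10) [T>10 °C] = -0.5041
  Pd branch = 0.0129·Pd^0.44·e^(0.046·RH+f) = 0.3921 μm/a
  Cl⁻ term: 0.0175·13.2^0.57·exp(0.008·75+0.085·17.1) = 0.5937
  r_corr = 0.3921 + 0.5937 = 0.9859 μm/a
  mass loss = 0.9859 μm/a × 7.14 g/cm³ = 7.039 g·m⁻²·a⁻¹
Ordering by g·m⁻²·a⁻¹: copper (9.3) > zinc (7.04)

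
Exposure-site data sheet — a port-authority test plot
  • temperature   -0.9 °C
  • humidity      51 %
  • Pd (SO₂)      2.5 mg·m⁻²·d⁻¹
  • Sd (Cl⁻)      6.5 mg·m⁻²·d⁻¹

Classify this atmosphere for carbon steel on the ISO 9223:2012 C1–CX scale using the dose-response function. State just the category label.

carbon steel: T≤10 °C ⇒ hinge +0.150·(-0.9−10) = -1.6350
  SO₂ term: 1.77·2.5^0.52·exp(0.02·51-1.6350) = 1.541
  Cl⁻ term: 0.102·6.5^0.62·exp(0.033·51+0.04·-0.9) = 1.69
  sum: 1.541 + 1.69 → r_corr = 3.231 μm/a
ISO 9223 Table 2 (carbon steel): 1.3 < 3.23 ≤ 25 μm/a ⇒ C2

C2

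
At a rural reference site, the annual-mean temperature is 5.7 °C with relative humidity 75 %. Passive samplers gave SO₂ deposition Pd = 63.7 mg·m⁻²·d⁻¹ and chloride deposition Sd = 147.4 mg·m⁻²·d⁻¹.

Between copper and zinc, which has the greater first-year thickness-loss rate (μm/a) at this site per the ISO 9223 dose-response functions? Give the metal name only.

zinc

copper: temperature factor f = +0.126·(-4.3) = -0.5418
  sulphur-dioxide contribution → 0.7582 μm/a
  chloride contribution → 0.7764 μm/a
  total first-year rate 1.535 μm/a
zinc: T≤10 °C ⇒ hinge +0.038·(5.7−10) = -0.1634
  sulphur-dioxide contribution → 2.147 μm/a
  chloride contribution → 0.8914 μm/a
  ⇒ r_corr(zinc) = 3.038 μm/a
Ordering by μm/a: zinc (3.04) > copper (1.53)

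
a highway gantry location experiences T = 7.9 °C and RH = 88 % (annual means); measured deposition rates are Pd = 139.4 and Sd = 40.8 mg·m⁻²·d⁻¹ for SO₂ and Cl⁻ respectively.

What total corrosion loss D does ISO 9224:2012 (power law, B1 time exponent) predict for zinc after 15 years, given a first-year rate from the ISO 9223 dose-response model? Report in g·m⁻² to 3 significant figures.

zinc: f(T) = +0.038·(T−10) [T≤10 °C] = -0.0798
  SO₂ term: 0.0129·139.4^0.44·exp(0.046·88-0.0798) = 5.99
  Sd branch = 0.0175·Sd^0.57·e^(0.008·RH+0.085·T) = 0.5734 μm/a
  sum: 5.99 + 0.5734 → r_corr = 6.564 μm/a
Power-law: D(15) = r_corr · 15^0.813
  D(15) = 6.564 × 15^0.813 = 6.564 × 9.04 = 59.33 μm
  Mass loss = 59.33 μm × 7.14 g/cm³ = 423.6 g·m⁻²

D(15) = 424 g·m⁻²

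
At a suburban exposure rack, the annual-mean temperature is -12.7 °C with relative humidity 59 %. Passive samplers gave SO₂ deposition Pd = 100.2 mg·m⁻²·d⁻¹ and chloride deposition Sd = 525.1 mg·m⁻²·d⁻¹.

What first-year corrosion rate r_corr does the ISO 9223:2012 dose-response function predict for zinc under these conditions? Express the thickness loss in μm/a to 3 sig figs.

r_corr = 0.962 μm/a

zinc: f(T) = +0.038·(T−10) [T≤10 °C] = -0.8626
  SO₂ term: 0.0129·100.2^0.44·exp(0.046·59-0.8626) = 0.6238
  Sd branch = 0.0175·Sd^0.57·e^(0.008·RH+0.085·T) = 0.3386 μm/a
  sum: 0.6238 + 0.3386 → r_corr = 0.9624 μm/a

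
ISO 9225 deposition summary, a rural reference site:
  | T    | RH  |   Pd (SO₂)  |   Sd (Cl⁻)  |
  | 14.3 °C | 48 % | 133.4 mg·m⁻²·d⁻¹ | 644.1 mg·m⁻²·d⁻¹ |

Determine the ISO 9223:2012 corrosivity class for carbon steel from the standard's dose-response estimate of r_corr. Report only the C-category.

carbon steel: T>10 °C ⇒ hinge -0.054·(14.3−10) = -0.2322
  sulphur-dioxide contribution → 46.68 μm/a
  chloride contribution → 48.58 μm/a
  ⇒ r_corr(carbon steel) = 95.26 μm/a
Category bounds: 80…200 μm/a bracket r_corr ⇒ C5

C5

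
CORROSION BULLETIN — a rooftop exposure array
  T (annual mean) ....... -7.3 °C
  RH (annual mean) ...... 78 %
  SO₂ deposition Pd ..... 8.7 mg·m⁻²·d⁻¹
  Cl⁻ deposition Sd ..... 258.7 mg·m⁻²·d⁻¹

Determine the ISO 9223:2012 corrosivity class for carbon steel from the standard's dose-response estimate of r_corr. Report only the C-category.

carbon steel: f(T) = +0.150·(T−10) [T≤10 °C] = -2.5950
  sulphur-dioxide contribution → 1.937 μm/a
  chloride contribution → 31.3 μm/a
  total first-year rate 33.24 μm/a
33.2 μm/a falls in (25, 50] for carbon steel → category C3

C3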